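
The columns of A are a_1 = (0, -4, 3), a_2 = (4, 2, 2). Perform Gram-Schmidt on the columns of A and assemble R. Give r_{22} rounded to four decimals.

r_{22} = 4.8826

e_1 = a_1/‖a_1‖ = (0, -4, 3)/5.0000 = (0.0000, -0.8000, 0.6000).
r_{12} = e_1·a_2 = -0.4000.
u_2 = a_2 + 0.4000·e_1 = (4.0000, 1.6800, 2.2400).
r_{22} = ‖u_2‖ = 4.8826.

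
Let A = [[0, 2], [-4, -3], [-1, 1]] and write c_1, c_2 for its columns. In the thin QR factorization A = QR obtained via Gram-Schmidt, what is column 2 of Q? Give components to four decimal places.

c_1 = (0, -4, -1); ‖c_1‖ = 4.1231, so q_1 = (0.0000, -0.9701, -0.2425).
q_1·c_2 = 0.0000·2 + (-0.9701)·(-3) + (-0.2425)·1 = 2.6679.
u_2 = c_2 − 2.6679·q_1 = (2.0000, -0.4118, 1.6471).
‖u_2‖ = 2.6234, so q_2 = (0.7624, -0.1570, 0.6278).

q_2 = (0.7624, -0.1570, 0.6278)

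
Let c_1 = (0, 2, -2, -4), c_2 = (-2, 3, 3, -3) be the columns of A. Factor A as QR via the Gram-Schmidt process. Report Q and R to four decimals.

c_1 = (0, 2, -2, -4); ‖c_1‖ = 4.8990, so e_1 = (0.0000, 0.4082, -0.4082, -0.8165).
e_1·c_2 = 0.0000·(-2) + 0.4082·3 + (-0.4082)·3 + (-0.8165)·(-3) = 2.4495.
u_2 = c_2 − 2.4495·e_1 = (-2.0000, 2.0000, 4.0000, -1.0000).
‖u_2‖ = 5.0000, so e_2 = (-0.4000, 0.4000, 0.8000, -0.2000).

Q = [[0.0000, -0.4000], [0.4082, 0.4000], [-0.4082, 0.8000], [-0.8165, -0.2000]], R = [[4.8990, 2.4495], [0.0000, 5.0000]]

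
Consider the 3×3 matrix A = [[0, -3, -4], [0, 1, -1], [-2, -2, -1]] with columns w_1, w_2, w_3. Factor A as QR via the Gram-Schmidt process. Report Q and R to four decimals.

q_1 = w_1/‖w_1‖ = (0, 0, -2)/2.0000 = (0.0000, 0.0000, -1.0000).
r_{12} = q_1·w_2 = 2.0000.
u_2 = w_2 − 2.0000·q_1 = (-3.0000, 1.0000, 0.0000).
‖u_2‖ = 3.1623, so q_2 = (-0.9487, 0.3162, 0.0000).
r_{13} = q_1·w_3 = 1.0000; r_{23} = q_2·w_3 = 3.4785.
u_3 = w_3 − 1.0000·q_1 − 3.4785·q_2 = (-0.7000, -2.1000, 0.0000).
‖u_3‖ = 2.2136, so q_3 = (-0.3162, -0.9487, 0.0000).

Q = [[0.0000, -0.9487, -0.3162], [0.0000, 0.3162, -0.9487], [-1.0000, 0.0000, 0.0000]], R = [[2.0000, 2.0000, 1.0000], [0.0000, 3.1623, 3.4785], [0.0000, 0.0000, 2.2136]]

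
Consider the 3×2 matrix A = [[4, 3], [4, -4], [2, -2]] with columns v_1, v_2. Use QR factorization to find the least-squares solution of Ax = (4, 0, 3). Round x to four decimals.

e_1 = v_1/‖v_1‖ = (4, 4, 2)/6.0000 = (0.6667, 0.6667, 0.3333).
r_{12} = e_1·v_2 = -1.3333.
u_2 = v_2 + 1.3333·e_1 = (3.8889, -3.1111, -1.5556).
‖u_2‖ = 5.2175, so e_2 = (0.7454, -0.5963, -0.2981).
Qᵀb = (3.6667, 2.0870).
Back-substitute: x_2 = 2.0870/5.2175 = 0.4000.
x_1 = (3.6667 + 1.3333·0.4000)/6.0000 = 0.7000.

x = (0.7000, 0.4000)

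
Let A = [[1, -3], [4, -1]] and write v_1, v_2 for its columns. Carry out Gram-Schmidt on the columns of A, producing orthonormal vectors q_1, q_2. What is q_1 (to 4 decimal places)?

v_1 = (1, 4); ‖v_1‖ = 4.1231, so q_1 = (0.2425, 0.9701).

q_1 = (0.2425, 0.9701)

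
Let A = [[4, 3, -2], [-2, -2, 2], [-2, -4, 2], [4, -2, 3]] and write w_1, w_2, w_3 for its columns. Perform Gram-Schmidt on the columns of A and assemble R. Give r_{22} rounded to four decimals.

r_{22} = 5.1575

w_1 = (4, -2, -2, 4); ‖w_1‖ = 6.3246, so q_1 = (0.6325, -0.3162, -0.3162, 0.6325).
q_1·w_2 = 0.6325·3 + (-0.3162)·(-2) + (-0.3162)·(-4) + 0.6325·(-2) = 2.5298.
u_2 = w_2 − 2.5298·q_1 = (1.4000, -1.2000, -3.2000, -3.6000).
r_{22} = ‖u_2‖ = 5.1575.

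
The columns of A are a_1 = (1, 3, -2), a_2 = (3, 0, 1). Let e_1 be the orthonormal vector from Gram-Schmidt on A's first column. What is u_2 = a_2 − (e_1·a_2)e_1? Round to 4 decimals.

u_2 = (2.9286, -0.2143, 1.1429)

a_1 = (1, 3, -2); ‖a_1‖ = 3.7417, so e_1 = (0.2673, 0.8018, -0.5345).
e_1·a_2 = 0.2673·3 + 0.8018·0 + (-0.5345)·1 = 0.2673.
u_2 = a_2 − 0.2673·e_1 = (2.9286, -0.2143, 1.1429).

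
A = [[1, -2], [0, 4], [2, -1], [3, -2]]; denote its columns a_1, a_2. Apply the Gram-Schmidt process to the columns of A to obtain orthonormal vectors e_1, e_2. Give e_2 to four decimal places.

e_2 = (-0.3043, 0.9466, 0.1014, 0.0338)

a_1 = (1, 0, 2, 3); ‖a_1‖ = 3.7417, so e_1 = (0.2673, 0.0000, 0.5345, 0.8018).
e_1·a_2 = 0.2673·(-2) + 0.0000·4 + 0.5345·(-1) + 0.8018·(-2) = -2.6726.
u_2 = a_2 + 2.6726·e_1 = (-1.2857, 4.0000, 0.4286, 0.1429).
‖u_2‖ = 4.2258, so e_2 = (-0.3043, 0.9466, 0.1014, 0.0338).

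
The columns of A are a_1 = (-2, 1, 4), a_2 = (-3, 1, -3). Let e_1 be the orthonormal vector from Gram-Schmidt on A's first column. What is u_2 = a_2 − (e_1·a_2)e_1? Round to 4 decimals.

a_1 = (-2, 1, 4); ‖a_1‖ = 4.5826, so e_1 = (-0.4364, 0.2182, 0.8729).
e_1·a_2 = (-0.4364)·(-3) + 0.2182·1 + 0.8729·(-3) = -1.0911.
u_2 = a_2 + 1.0911·e_1 = (-3.4762, 1.2381, -2.0476).

u_2 = (-3.4762, 1.2381, -2.0476)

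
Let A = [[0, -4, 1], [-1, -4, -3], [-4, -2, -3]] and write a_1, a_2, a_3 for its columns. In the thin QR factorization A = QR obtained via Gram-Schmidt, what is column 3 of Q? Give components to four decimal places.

a_1 = (0, -1, -4); ‖a_1‖ = 4.1231, so q_1 = (0.0000, -0.2425, -0.9701).
q_1·a_2 = 0.0000·(-4) + (-0.2425)·(-4) + (-0.9701)·(-2) = 2.9104.
u_2 = a_2 − 2.9104·q_1 = (-4.0000, -3.2941, 0.8235).
‖u_2‖ = 5.2468, so q_2 = (-0.7624, -0.6278, 0.1570).
q_1·a_3 = 0.0000·1 + (-0.2425)·(-3) + (-0.9701)·(-3) = 3.6380; q_2·a_3 = (-0.7624)·1 + (-0.6278)·(-3) + 0.1570·(-3) = 0.6503.
u_3 = a_3 − 3.6380·q_1 − 0.6503·q_2 = (1.4957, -1.7094, 0.4274).
‖u_3‖ = 2.3113, so q_3 = (0.6472, -0.7396, 0.1849).

q_3 = (0.6472, -0.7396, 0.1849)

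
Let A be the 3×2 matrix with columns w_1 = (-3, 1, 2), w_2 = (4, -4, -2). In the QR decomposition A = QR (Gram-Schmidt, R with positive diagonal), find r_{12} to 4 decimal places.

r_{12} = -5.3452

w_1 = (-3, 1, 2); ‖w_1‖ = 3.7417, so q_1 = (-0.8018, 0.2673, 0.5345).
r_{12} = q_1·w_2 = -5.3452.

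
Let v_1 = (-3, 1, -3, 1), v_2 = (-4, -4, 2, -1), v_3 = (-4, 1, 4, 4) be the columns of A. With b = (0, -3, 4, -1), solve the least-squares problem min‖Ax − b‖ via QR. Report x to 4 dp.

x = (-0.8502, 0.5515, 0.0904)

v_1 = (-3, 1, -3, 1); ‖v_1‖ = 4.4721, so q_1 = (-0.6708, 0.2236, -0.6708, 0.2236).
q_1·v_2 = (-0.6708)·(-4) + 0.2236·(-4) + (-0.6708)·2 + 0.2236·(-1) = 0.2236.
u_2 = v_2 − 0.2236·q_1 = (-3.8500, -4.0500, 2.1500, -1.0500).
‖u_2‖ = 6.0787, so q_2 = (-0.6334, -0.6663, 0.3537, -0.1727).
q_1·v_3 = (-0.6708)·(-4) + 0.2236·1 + (-0.6708)·4 + 0.2236·4 = 1.1180; q_2·v_3 = (-0.6334)·(-4) + (-0.6663)·1 + 0.3537·4 + (-0.1727)·4 = 2.5910.
u_3 = v_3 − 1.1180·q_1 − 2.5910·q_2 = (-1.6089, 2.4763, 3.8336, 4.1976).
‖u_3‖ = 6.4060, so q_3 = (-0.2512, 0.3866, 0.5984, 0.6553).
Qᵀb = (-3.5777, 3.5863, 0.5788).
Back-substitute: x_3 = 0.5788/6.4060 = 0.0904.
x_2 = (3.5863 − 2.5910·0.0904)/6.0787 = 0.5515.
x_1 = (-3.5777 − 0.2236·0.5515 − 1.1180·0.0904)/4.4721 = -0.8502.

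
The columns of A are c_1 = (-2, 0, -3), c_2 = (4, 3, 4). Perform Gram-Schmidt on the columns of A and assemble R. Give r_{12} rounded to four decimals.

r_{12} = -5.5470

c_1 = (-2, 0, -3); ‖c_1‖ = 3.6056, so e_1 = (-0.5547, 0.0000, -0.8321).
r_{12} = e_1·c_2 = -5.5470.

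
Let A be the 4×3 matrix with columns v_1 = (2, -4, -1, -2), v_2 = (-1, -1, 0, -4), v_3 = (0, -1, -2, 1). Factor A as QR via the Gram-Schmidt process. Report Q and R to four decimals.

Q = [[0.4000, -0.4811, -0.4646], [-0.8000, 0.1604, -0.0830], [-0.2000, 0.1069, -0.8709], [-0.4000, -0.8552, 0.1369]], R = [[5.0000, 2.0000, 0.8000], [0.0000, 3.7417, -1.2294], [0.0000, 0.0000, 1.9618]]

v_1 = (2, -4, -1, -2); ‖v_1‖ = 5.0000, so e_1 = (0.4000, -0.8000, -0.2000, -0.4000).
e_1·v_2 = 0.4000·(-1) + (-0.8000)·(-1) + (-0.2000)·0 + (-0.4000)·(-4) = 2.0000.
u_2 = v_2 − 2.0000·e_1 = (-1.8000, 0.6000, 0.4000, -3.2000).
‖u_2‖ = 3.7417, so e_2 = (-0.4811, 0.1604, 0.1069, -0.8552).
e_1·v_3 = 0.4000·0 + (-0.8000)·(-1) + (-0.2000)·(-2) + (-0.4000)·1 = 0.8000; e_2·v_3 = (-0.4811)·0 + 0.1604·(-1) + 0.1069·(-2) + (-0.8552)·1 = -1.2294.
u_3 = v_3 − 0.8000·e_1 + 1.2294·e_2 = (-0.9114, -0.1629, -1.7086, 0.2686).
‖u_3‖ = 1.9618, so e_3 = (-0.4646, -0.0830, -0.8709, 0.1369).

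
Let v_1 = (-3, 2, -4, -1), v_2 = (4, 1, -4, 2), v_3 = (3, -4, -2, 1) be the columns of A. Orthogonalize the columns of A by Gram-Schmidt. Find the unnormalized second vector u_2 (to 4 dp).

v_1 = (-3, 2, -4, -1); ‖v_1‖ = 5.4772, so e_1 = (-0.5477, 0.3651, -0.7303, -0.1826).
e_1·v_2 = (-0.5477)·4 + 0.3651·1 + (-0.7303)·(-4) + (-0.1826)·2 = 0.7303.
u_2 = v_2 − 0.7303·e_1 = (4.4000, 0.7333, -3.4667, 2.1333).

u_2 = (4.4000, 0.7333, -3.4667, 2.1333)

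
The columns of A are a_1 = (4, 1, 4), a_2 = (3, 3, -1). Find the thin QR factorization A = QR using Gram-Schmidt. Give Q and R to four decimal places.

a_1 = (4, 1, 4); ‖a_1‖ = 5.7446, so q_1 = (0.6963, 0.1741, 0.6963).
q_1·a_2 = 0.6963·3 + 0.1741·3 + 0.6963·(-1) = 1.9149.
u_2 = a_2 − 1.9149·q_1 = (1.6667, 2.6667, -2.3333).
‖u_2‖ = 3.9158, so q_2 = (0.4256, 0.6810, -0.5959).

Q = [[0.6963, 0.4256], [0.1741, 0.6810], [0.6963, -0.5959]], R = [[5.7446, 1.9149], [0.0000, 3.9158]]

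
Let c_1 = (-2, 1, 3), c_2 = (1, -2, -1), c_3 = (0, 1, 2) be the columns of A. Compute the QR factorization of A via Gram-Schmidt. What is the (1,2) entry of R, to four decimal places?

r_{12} = -1.8708

c_1 = (-2, 1, 3); ‖c_1‖ = 3.7417, so e_1 = (-0.5345, 0.2673, 0.8018).
r_{12} = e_1·c_2 = -1.8708.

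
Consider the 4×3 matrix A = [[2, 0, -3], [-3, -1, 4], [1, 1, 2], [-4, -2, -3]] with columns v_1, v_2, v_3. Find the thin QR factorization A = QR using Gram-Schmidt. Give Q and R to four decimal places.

e_1 = v_1/‖v_1‖ = (2, -3, 1, -4)/5.4772 = (0.3651, -0.5477, 0.1826, -0.7303).
r_{12} = e_1·v_2 = 2.1909.
u_2 = v_2 − 2.1909·e_1 = (-0.8000, 0.2000, 0.6000, -0.4000).
‖u_2‖ = 1.0954, so e_2 = (-0.7303, 0.1826, 0.5477, -0.3651).
r_{13} = e_1·v_3 = -0.7303; r_{23} = e_2·v_3 = 5.1121.
u_3 = v_3 + 0.7303·e_1 − 5.1121·e_2 = (1.0000, 2.6667, -0.6667, -1.6667).
‖u_3‖ = 3.3665, so e_3 = (0.2970, 0.7921, -0.1980, -0.4951).

Q = [[0.3651, -0.7303, 0.2970], [-0.5477, 0.1826, 0.7921], [0.1826, 0.5477, -0.1980], [-0.7303, -0.3651, -0.4951]], R = [[5.4772, 2.1909, -0.7303], [0.0000, 1.0954, 5.1121], [0.0000, 0.0000, 3.3665]]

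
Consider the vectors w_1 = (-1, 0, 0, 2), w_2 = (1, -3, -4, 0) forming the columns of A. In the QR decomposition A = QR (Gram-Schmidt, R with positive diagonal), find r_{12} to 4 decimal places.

e_1 = w_1/‖w_1‖ = (-1, 0, 0, 2)/2.2361 = (-0.4472, 0.0000, 0.0000, 0.8944).
r_{12} = e_1·w_2 = -0.4472.

r_{12} = -0.4472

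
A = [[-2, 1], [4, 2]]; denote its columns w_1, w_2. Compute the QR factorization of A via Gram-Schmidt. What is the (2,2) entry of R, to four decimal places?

w_1 = (-2, 4); ‖w_1‖ = 4.4721, so e_1 = (-0.4472, 0.8944).
e_1·w_2 = (-0.4472)·1 + 0.8944·2 = 1.3416.
u_2 = w_2 − 1.3416·e_1 = (1.6000, 0.8000).
r_{22} = ‖u_2‖ = 1.7889.

r_{22} = 1.7889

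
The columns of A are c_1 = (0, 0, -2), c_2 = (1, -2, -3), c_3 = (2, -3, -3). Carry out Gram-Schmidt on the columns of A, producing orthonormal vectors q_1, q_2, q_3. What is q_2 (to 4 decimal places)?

q_2 = (0.4472, -0.8944, 0.0000)

c_1 = (0, 0, -2); ‖c_1‖ = 2.0000, so q_1 = (0.0000, 0.0000, -1.0000).
q_1·c_2 = 0.0000·1 + 0.0000·(-2) + (-1.0000)·(-3) = 3.0000.
u_2 = c_2 − 3.0000·q_1 = (1.0000, -2.0000, 0.0000).
‖u_2‖ = 2.2361, so q_2 = (0.4472, -0.8944, 0.0000).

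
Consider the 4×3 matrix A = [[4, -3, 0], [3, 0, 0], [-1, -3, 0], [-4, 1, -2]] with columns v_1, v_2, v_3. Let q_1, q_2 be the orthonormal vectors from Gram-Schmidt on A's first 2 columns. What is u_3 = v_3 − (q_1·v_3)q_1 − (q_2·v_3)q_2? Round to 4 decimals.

v_1 = (4, 3, -1, -4); ‖v_1‖ = 6.4807, so q_1 = (0.6172, 0.4629, -0.1543, -0.6172).
q_1·v_2 = 0.6172·(-3) + 0.4629·0 + (-0.1543)·(-3) + (-0.6172)·1 = -2.0059.
u_2 = v_2 + 2.0059·q_1 = (-1.7619, 0.9286, -3.3095, -0.2381).
‖u_2‖ = 3.8699, so q_2 = (-0.4553, 0.2399, -0.8552, -0.0615).
q_1·v_3 = 0.6172·0 + 0.4629·0 + (-0.1543)·0 + (-0.6172)·(-2) = 1.2344; q_2·v_3 = (-0.4553)·0 + 0.2399·0 + (-0.8552)·0 + (-0.0615)·(-2) = 0.1230.
u_3 = v_3 − 1.2344·q_1 − 0.1230·q_2 = (-0.7059, -0.6010, 0.2957, -1.2305).

u_3 = (-0.7059, -0.6010, 0.2957, -1.2305)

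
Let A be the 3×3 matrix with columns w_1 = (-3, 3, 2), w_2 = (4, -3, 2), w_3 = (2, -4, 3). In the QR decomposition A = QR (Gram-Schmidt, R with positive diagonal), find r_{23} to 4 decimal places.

w_1 = (-3, 3, 2); ‖w_1‖ = 4.6904, so e_1 = (-0.6396, 0.6396, 0.4264).
e_1·w_2 = (-0.6396)·4 + 0.6396·(-3) + 0.4264·2 = -3.6244.
u_2 = w_2 + 3.6244·e_1 = (1.6818, -0.6818, 3.5455).
‖u_2‖ = 3.9829, so e_2 = (0.4223, -0.1712, 0.8902).
r_{23} = e_2·w_3 = 4.1998.

r_{23} = 4.1998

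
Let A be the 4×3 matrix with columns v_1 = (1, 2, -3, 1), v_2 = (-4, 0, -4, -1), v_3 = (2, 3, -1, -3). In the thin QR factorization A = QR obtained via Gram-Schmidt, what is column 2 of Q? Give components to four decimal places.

e_2 = (-0.8191, -0.1712, -0.4768, -0.2690)

e_1 = v_1/‖v_1‖ = (1, 2, -3, 1)/3.8730 = (0.2582, 0.5164, -0.7746, 0.2582).
r_{12} = e_1·v_2 = 1.8074.
u_2 = v_2 − 1.8074·e_1 = (-4.4667, -0.9333, -2.6000, -1.4667).
‖u_2‖ = 5.4528, so e_2 = (-0.8191, -0.1712, -0.4768, -0.2690).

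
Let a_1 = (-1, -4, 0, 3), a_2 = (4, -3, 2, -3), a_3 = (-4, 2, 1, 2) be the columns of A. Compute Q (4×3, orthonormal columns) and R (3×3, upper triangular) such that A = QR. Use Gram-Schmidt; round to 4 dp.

a_1 = (-1, -4, 0, 3); ‖a_1‖ = 5.0990, so e_1 = (-0.1961, -0.7845, 0.0000, 0.5883).
e_1·a_2 = (-0.1961)·4 + (-0.7845)·(-3) + 0.0000·2 + 0.5883·(-3) = -0.1961.
u_2 = a_2 + 0.1961·e_1 = (3.9615, -3.1538, 2.0000, -2.8846).
‖u_2‖ = 6.1613, so e_2 = (0.6430, -0.5119, 0.3246, -0.4682).
e_1·a_3 = (-0.1961)·(-4) + (-0.7845)·2 + 0.0000·1 + 0.5883·2 = 0.3922; e_2·a_3 = 0.6430·(-4) + (-0.5119)·2 + 0.3246·1 + (-0.4682)·2 = -4.2074.
u_3 = a_3 − 0.3922·e_1 + 4.2074·e_2 = (-1.2178, 0.1540, 2.3658, -0.2006).
‖u_3‖ = 2.6728, so e_3 = (-0.4556, 0.0576, 0.8851, -0.0751).

Q = [[-0.1961, 0.6430, -0.4556], [-0.7845, -0.5119, 0.0576], [0.0000, 0.3246, 0.8851], [0.5883, -0.4682, -0.0751]], R = [[5.0990, -0.1961, 0.3922], [0.0000, 6.1613, -4.2074], [0.0000, 0.0000, 2.6728]]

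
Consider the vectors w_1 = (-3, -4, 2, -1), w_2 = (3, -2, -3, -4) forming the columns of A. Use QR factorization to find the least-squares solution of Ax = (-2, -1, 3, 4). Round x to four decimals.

x = (0.3263, -0.7374)

w_1 = (-3, -4, 2, -1); ‖w_1‖ = 5.4772, so e_1 = (-0.5477, -0.7303, 0.3651, -0.1826).
e_1·w_2 = (-0.5477)·3 + (-0.7303)·(-2) + 0.3651·(-3) + (-0.1826)·(-4) = -0.5477.
u_2 = w_2 + 0.5477·e_1 = (2.7000, -2.4000, -2.8000, -4.1000).
‖u_2‖ = 6.1400, so e_2 = (0.4397, -0.3909, -0.4560, -0.6677).
Qᵀb = (2.1909, -4.5277).
Back-substitute: x_2 = -4.5277/6.1400 = -0.7374.
x_1 = (2.1909 + 0.5477·(-0.7374))/5.4772 = 0.3263.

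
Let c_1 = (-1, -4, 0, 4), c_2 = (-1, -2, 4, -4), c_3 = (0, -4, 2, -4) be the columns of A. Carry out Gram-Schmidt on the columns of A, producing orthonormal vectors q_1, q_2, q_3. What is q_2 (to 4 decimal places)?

c_1 = (-1, -4, 0, 4); ‖c_1‖ = 5.7446, so q_1 = (-0.1741, -0.6963, 0.0000, 0.6963).
q_1·c_2 = (-0.1741)·(-1) + (-0.6963)·(-2) + 0.0000·4 + 0.6963·(-4) = -1.2185.
u_2 = c_2 + 1.2185·q_1 = (-1.2121, -2.8485, 4.0000, -3.1515).
‖u_2‖ = 5.9595, so q_2 = (-0.2034, -0.4780, 0.6712, -0.5288).

q_2 = (-0.2034, -0.4780, 0.6712, -0.5288)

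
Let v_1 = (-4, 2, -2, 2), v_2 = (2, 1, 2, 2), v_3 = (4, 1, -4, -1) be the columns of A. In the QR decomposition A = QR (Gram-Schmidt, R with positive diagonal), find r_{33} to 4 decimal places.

r_{33} = 5.5754

e_1 = v_1/‖v_1‖ = (-4, 2, -2, 2)/5.2915 = (-0.7559, 0.3780, -0.3780, 0.3780).
r_{12} = e_1·v_2 = -1.1339.
u_2 = v_2 + 1.1339·e_1 = (1.1429, 1.4286, 1.5714, 2.4286).
‖u_2‖ = 3.4226, so e_2 = (0.3339, 0.4174, 0.4591, 0.7096).
r_{13} = e_1·v_3 = -1.5119; r_{23} = e_2·v_3 = -0.7930.
u_3 = v_3 + 1.5119·e_1 + 0.7930·e_2 = (3.1220, 1.9024, -4.2073, 0.1341).
r_{33} = ‖u_3‖ = 5.5754.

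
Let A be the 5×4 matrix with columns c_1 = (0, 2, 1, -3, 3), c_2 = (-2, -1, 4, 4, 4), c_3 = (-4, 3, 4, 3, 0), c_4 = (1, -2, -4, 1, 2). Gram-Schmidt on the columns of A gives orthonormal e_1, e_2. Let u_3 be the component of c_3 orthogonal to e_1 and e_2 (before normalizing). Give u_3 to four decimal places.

u_3 = (-2.7539, 3.6444, 1.5185, 0.4757, -2.4601)

e_1 = c_1/‖c_1‖ = (0, 2, 1, -3, 3)/4.7958 = (0.0000, 0.4170, 0.2085, -0.6255, 0.6255).
r_{12} = e_1·c_2 = 0.4170.
u_2 = c_2 − 0.4170·e_1 = (-2.0000, -1.1739, 3.9130, 4.2609, 3.7391).
‖u_2‖ = 7.2682, so e_2 = (-0.2752, -0.1615, 0.5384, 0.5862, 0.5145).
r_{13} = e_1·c_3 = 0.2085; r_{23} = e_2·c_3 = 4.5284.
u_3 = c_3 − 0.2085·e_1 − 4.5284·e_2 = (-2.7539, 3.6444, 1.5185, 0.4757, -2.4601).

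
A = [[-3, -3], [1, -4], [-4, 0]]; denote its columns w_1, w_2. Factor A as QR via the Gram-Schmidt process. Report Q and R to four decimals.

Q = [[-0.5883, -0.4942], [0.1961, -0.8551], [-0.7845, 0.1569]], R = [[5.0990, 0.9806], [0.0000, 4.9029]]

w_1 = (-3, 1, -4); ‖w_1‖ = 5.0990, so e_1 = (-0.5883, 0.1961, -0.7845).
e_1·w_2 = (-0.5883)·(-3) + 0.1961·(-4) + (-0.7845)·0 = 0.9806.
u_2 = w_2 − 0.9806·e_1 = (-2.4231, -4.1923, 0.7692).
‖u_2‖ = 4.9029, so e_2 = (-0.4942, -0.8551, 0.1569).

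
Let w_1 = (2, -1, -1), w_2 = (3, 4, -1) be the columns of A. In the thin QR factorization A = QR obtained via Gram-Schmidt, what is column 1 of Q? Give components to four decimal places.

e_1 = (0.8165, -0.4082, -0.4082)

w_1 = (2, -1, -1); ‖w_1‖ = 2.4495, so e_1 = (0.8165, -0.4082, -0.4082).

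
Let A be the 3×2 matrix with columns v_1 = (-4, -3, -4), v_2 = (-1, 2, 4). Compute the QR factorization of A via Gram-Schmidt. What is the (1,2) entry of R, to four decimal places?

r_{12} = -2.8111

v_1 = (-4, -3, -4); ‖v_1‖ = 6.4031, so q_1 = (-0.6247, -0.4685, -0.6247).
r_{12} = q_1·v_2 = -2.8111.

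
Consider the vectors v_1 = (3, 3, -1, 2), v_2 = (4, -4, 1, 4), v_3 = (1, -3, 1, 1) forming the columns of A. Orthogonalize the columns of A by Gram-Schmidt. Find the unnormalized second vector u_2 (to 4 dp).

v_1 = (3, 3, -1, 2); ‖v_1‖ = 4.7958, so e_1 = (0.6255, 0.6255, -0.2085, 0.4170).
e_1·v_2 = 0.6255·4 + 0.6255·(-4) + (-0.2085)·1 + 0.4170·4 = 1.4596.
u_2 = v_2 − 1.4596·e_1 = (3.0870, -4.9130, 1.3043, 3.3913).

u_2 = (3.0870, -4.9130, 1.3043, 3.3913)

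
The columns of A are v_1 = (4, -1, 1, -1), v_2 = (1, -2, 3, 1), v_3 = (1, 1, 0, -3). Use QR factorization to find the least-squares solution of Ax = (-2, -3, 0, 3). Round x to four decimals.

x = (-0.2228, 0.3084, -1.0391)

v_1 = (4, -1, 1, -1); ‖v_1‖ = 4.3589, so e_1 = (0.9177, -0.2294, 0.2294, -0.2294).
e_1·v_2 = 0.9177·1 + (-0.2294)·(-2) + 0.2294·3 + (-0.2294)·1 = 1.8353.
u_2 = v_2 − 1.8353·e_1 = (-0.6842, -1.5789, 2.5789, 1.4211).
‖u_2‖ = 3.4105, so e_2 = (-0.2006, -0.4630, 0.7562, 0.4167).
e_1·v_3 = 0.9177·1 + (-0.2294)·1 + 0.2294·0 + (-0.2294)·(-3) = 1.3765; e_2·v_3 = (-0.2006)·1 + (-0.4630)·1 + 0.7562·0 + 0.4167·(-3) = -1.9136.
u_3 = v_3 − 1.3765·e_1 + 1.9136·e_2 = (-0.6471, 0.4299, 1.1312, -1.8869).
‖u_3‖ = 2.3331, so e_3 = (-0.2773, 0.1842, 0.4849, -0.8087).
Qᵀb = (-1.8353, 3.0401, -2.4243).
Back-substitute: x_3 = -2.4243/2.3331 = -1.0391.
x_2 = (3.0401 + 1.9136·(-1.0391))/3.4105 = 0.3084.
x_1 = (-1.8353 − 1.8353·0.3084 − 1.3765·(-1.0391))/4.3589 = -0.2228.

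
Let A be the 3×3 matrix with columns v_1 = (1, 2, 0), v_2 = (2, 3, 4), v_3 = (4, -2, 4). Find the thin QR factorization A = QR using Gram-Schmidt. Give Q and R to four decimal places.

v_1 = (1, 2, 0); ‖v_1‖ = 2.2361, so e_1 = (0.4472, 0.8944, 0.0000).
e_1·v_2 = 0.4472·2 + 0.8944·3 + 0.0000·4 = 3.5777.
u_2 = v_2 − 3.5777·e_1 = (0.4000, -0.2000, 4.0000).
‖u_2‖ = 4.0249, so e_2 = (0.0994, -0.0497, 0.9938).
e_1·v_3 = 0.4472·4 + 0.8944·(-2) + 0.0000·4 = 0.0000; e_2·v_3 = 0.0994·4 + (-0.0497)·(-2) + 0.9938·4 = 4.4721.
u_3 = v_3 + 0.0000·e_1 − 4.4721·e_2 = (3.5556, -1.7778, -0.4444).
‖u_3‖ = 4.0000, so e_3 = (0.8889, -0.4444, -0.1111).

Q = [[0.4472, 0.0994, 0.8889], [0.8944, -0.0497, -0.4444], [0.0000, 0.9938, -0.1111]], R = [[2.2361, 3.5777, 0.0000], [0.0000, 4.0249, 4.4721], [0.0000, 0.0000, 4.0000]]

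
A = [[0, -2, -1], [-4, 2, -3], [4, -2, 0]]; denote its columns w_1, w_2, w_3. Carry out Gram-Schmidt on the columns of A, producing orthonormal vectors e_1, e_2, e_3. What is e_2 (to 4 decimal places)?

e_2 = (-1.0000, 0.0000, 0.0000)

w_1 = (0, -4, 4); ‖w_1‖ = 5.6569, so e_1 = (0.0000, -0.7071, 0.7071).
e_1·w_2 = 0.0000·(-2) + (-0.7071)·2 + 0.7071·(-2) = -2.8284.
u_2 = w_2 + 2.8284·e_1 = (-2.0000, 0.0000, 0.0000).
‖u_2‖ = 2.0000, so e_2 = (-1.0000, 0.0000, 0.0000).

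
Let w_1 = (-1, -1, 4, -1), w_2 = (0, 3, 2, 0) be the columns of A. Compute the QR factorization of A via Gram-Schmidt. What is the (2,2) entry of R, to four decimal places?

w_1 = (-1, -1, 4, -1); ‖w_1‖ = 4.3589, so q_1 = (-0.2294, -0.2294, 0.9177, -0.2294).
q_1·w_2 = (-0.2294)·0 + (-0.2294)·3 + 0.9177·2 + (-0.2294)·0 = 1.1471.
u_2 = w_2 − 1.1471·q_1 = (0.2632, 3.2632, 0.9474, 0.2632).
r_{22} = ‖u_2‖ = 3.4182.

r_{22} = 3.4182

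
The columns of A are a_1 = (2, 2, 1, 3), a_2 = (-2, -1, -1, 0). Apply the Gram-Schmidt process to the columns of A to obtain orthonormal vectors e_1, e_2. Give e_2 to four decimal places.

a_1 = (2, 2, 1, 3); ‖a_1‖ = 4.2426, so e_1 = (0.4714, 0.4714, 0.2357, 0.7071).
e_1·a_2 = 0.4714·(-2) + 0.4714·(-1) + 0.2357·(-1) + 0.7071·0 = -1.6499.
u_2 = a_2 + 1.6499·e_1 = (-1.2222, -0.2222, -0.6111, 1.1667).
‖u_2‖ = 1.8105, so e_2 = (-0.6751, -0.1227, -0.3375, 0.6444).

e_2 = (-0.6751, -0.1227, -0.3375, 0.6444)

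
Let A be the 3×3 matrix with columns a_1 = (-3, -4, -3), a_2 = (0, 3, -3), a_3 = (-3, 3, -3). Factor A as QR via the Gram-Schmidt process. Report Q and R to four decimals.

Q = [[-0.5145, -0.0629, -0.8552], [-0.6860, 0.6286, 0.3665], [-0.5145, -0.7752, 0.3665]], R = [[5.8310, -0.5145, 1.0290], [0.0000, 4.2113, 4.3999], [0.0000, 0.0000, 2.5656]]

q_1 = a_1/‖a_1‖ = (-3, -4, -3)/5.8310 = (-0.5145, -0.6860, -0.5145).
r_{12} = q_1·a_2 = -0.5145.
u_2 = a_2 + 0.5145·q_1 = (-0.2647, 2.6471, -3.2647).
‖u_2‖ = 4.2113, so q_2 = (-0.0629, 0.6286, -0.7752).
r_{13} = q_1·a_3 = 1.0290; r_{23} = q_2·a_3 = 4.3999.
u_3 = a_3 − 1.0290·q_1 − 4.3999·q_2 = (-2.1940, 0.9403, 0.9403).
‖u_3‖ = 2.5656, so q_3 = (-0.8552, 0.3665, 0.3665).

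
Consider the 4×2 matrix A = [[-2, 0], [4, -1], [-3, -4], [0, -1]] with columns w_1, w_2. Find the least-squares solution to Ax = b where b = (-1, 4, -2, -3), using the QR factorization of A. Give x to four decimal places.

x = (0.8210, 0.0240)

w_1 = (-2, 4, -3, 0); ‖w_1‖ = 5.3852, so q_1 = (-0.3714, 0.7428, -0.5571, 0.0000).
q_1·w_2 = (-0.3714)·0 + 0.7428·(-1) + (-0.5571)·(-4) + 0.0000·(-1) = 1.4856.
u_2 = w_2 − 1.4856·q_1 = (0.5517, -2.1034, -3.1724, -1.0000).
‖u_2‖ = 3.9741, so q_2 = (0.1388, -0.5293, -0.7983, -0.2516).
Qᵀb = (4.4567, 0.0954).
Back-substitute: x_2 = 0.0954/3.9741 = 0.0240.
x_1 = (4.4567 − 1.4856·0.0240)/5.3852 = 0.8210.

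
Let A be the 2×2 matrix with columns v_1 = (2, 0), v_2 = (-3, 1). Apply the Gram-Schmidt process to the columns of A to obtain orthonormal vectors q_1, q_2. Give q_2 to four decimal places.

v_1 = (2, 0); ‖v_1‖ = 2.0000, so q_1 = (1.0000, 0.0000).
q_1·v_2 = 1.0000·(-3) + 0.0000·1 = -3.0000.
u_2 = v_2 + 3.0000·q_1 = (0.0000, 1.0000).
‖u_2‖ = 1.0000, so q_2 = (0.0000, 1.0000).

q_2 = (0.0000, 1.0000)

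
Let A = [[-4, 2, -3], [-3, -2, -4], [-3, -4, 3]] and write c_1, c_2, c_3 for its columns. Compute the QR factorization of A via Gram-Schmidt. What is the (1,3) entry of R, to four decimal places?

c_1 = (-4, -3, -3); ‖c_1‖ = 5.8310, so e_1 = (-0.6860, -0.5145, -0.5145).
r_{13} = e_1·c_3 = 2.5725.

r_{13} = 2.5725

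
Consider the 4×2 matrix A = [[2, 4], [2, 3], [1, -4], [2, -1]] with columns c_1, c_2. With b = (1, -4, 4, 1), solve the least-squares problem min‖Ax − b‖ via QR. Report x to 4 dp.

x = (0.4149, -0.6743)

q_1 = c_1/‖c_1‖ = (2, 2, 1, 2)/3.6056 = (0.5547, 0.5547, 0.2774, 0.5547).
r_{12} = q_1·c_2 = 2.2188.
u_2 = c_2 − 2.2188·q_1 = (2.7692, 1.7692, -4.6154, -2.2308).
‖u_2‖ = 6.0891, so q_2 = (0.4548, 0.2906, -0.7580, -0.3664).
Qᵀb = (0.0000, -4.1057).
Back-substitute: x_2 = -4.1057/6.0891 = -0.6743.
x_1 = (0.0000 − 2.2188·(-0.6743))/3.6056 = 0.4149.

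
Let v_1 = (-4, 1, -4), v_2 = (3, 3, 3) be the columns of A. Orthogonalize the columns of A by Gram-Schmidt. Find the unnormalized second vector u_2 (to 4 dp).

u_2 = (0.4545, 3.6364, 0.4545)

v_1 = (-4, 1, -4); ‖v_1‖ = 5.7446, so q_1 = (-0.6963, 0.1741, -0.6963).
q_1·v_2 = (-0.6963)·3 + 0.1741·3 + (-0.6963)·3 = -3.6556.
u_2 = v_2 + 3.6556·q_1 = (0.4545, 3.6364, 0.4545).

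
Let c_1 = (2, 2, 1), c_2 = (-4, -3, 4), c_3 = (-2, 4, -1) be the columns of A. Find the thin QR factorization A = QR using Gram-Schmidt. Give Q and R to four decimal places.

Q = [[0.6667, -0.3252, -0.6707], [0.6667, -0.1423, 0.7317], [0.3333, 0.9349, -0.1219]], R = [[3.0000, -3.3333, 1.0000], [0.0000, 5.4671, -0.8536], [0.0000, 0.0000, 4.3899]]

e_1 = c_1/‖c_1‖ = (2, 2, 1)/3.0000 = (0.6667, 0.6667, 0.3333).
r_{12} = e_1·c_2 = -3.3333.
u_2 = c_2 + 3.3333·e_1 = (-1.7778, -0.7778, 5.1111).
‖u_2‖ = 5.4671, so e_2 = (-0.3252, -0.1423, 0.9349).
r_{13} = e_1·c_3 = 1.0000; r_{23} = e_2·c_3 = -0.8536.
u_3 = c_3 − 1.0000·e_1 + 0.8536·e_2 = (-2.9442, 3.2119, -0.5353).
‖u_3‖ = 4.3899, so e_3 = (-0.6707, 0.7317, -0.1219).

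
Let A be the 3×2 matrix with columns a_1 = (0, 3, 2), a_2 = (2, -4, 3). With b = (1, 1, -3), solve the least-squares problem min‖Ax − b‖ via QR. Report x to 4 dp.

a_1 = (0, 3, 2); ‖a_1‖ = 3.6056, so q_1 = (0.0000, 0.8321, 0.5547).
q_1·a_2 = 0.0000·2 + 0.8321·(-4) + 0.5547·3 = -1.6641.
u_2 = a_2 + 1.6641·q_1 = (2.0000, -2.6154, 3.9231).
‖u_2‖ = 5.1216, so q_2 = (0.3905, -0.5107, 0.7660).
Qᵀb = (-0.8321, -2.4181).
Back-substitute: x_2 = -2.4181/5.1216 = -0.4721.
x_1 = (-0.8321 + 1.6641·(-0.4721))/3.6056 = -0.4487.

x = (-0.4487, -0.4721)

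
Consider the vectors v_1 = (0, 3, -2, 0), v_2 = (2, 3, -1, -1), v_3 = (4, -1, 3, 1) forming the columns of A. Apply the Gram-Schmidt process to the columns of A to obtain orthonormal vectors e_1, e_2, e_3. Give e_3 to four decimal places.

e_1 = v_1/‖v_1‖ = (0, 3, -2, 0)/3.6056 = (0.0000, 0.8321, -0.5547, 0.0000).
r_{12} = e_1·v_2 = 3.0509.
u_2 = v_2 − 3.0509·e_1 = (2.0000, 0.4615, 0.6923, -1.0000).
‖u_2‖ = 2.3859, so e_2 = (0.8383, 0.1934, 0.2902, -0.4191).
r_{13} = e_1·v_3 = -2.4962; r_{23} = e_2·v_3 = 3.6110.
u_3 = v_3 + 2.4962·e_1 − 3.6110·e_2 = (0.9730, 0.3784, 0.5676, 2.5135).
‖u_3‖ = 2.7802, so e_3 = (0.3500, 0.1361, 0.2041, 0.9041).

e_3 = (0.3500, 0.1361, 0.2041, 0.9041)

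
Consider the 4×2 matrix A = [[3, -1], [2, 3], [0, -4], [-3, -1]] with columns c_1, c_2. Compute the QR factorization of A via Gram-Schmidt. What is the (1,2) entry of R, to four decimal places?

r_{12} = 1.2792

c_1 = (3, 2, 0, -3); ‖c_1‖ = 4.6904, so e_1 = (0.6396, 0.4264, 0.0000, -0.6396).
r_{12} = e_1·c_2 = 1.2792.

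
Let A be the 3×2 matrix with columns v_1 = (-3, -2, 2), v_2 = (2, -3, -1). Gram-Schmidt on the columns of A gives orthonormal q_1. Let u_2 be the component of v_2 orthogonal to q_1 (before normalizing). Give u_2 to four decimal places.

u_2 = (1.6471, -3.2353, -0.7647)

v_1 = (-3, -2, 2); ‖v_1‖ = 4.1231, so q_1 = (-0.7276, -0.4851, 0.4851).
q_1·v_2 = (-0.7276)·2 + (-0.4851)·(-3) + 0.4851·(-1) = -0.4851.
u_2 = v_2 + 0.4851·q_1 = (1.6471, -3.2353, -0.7647).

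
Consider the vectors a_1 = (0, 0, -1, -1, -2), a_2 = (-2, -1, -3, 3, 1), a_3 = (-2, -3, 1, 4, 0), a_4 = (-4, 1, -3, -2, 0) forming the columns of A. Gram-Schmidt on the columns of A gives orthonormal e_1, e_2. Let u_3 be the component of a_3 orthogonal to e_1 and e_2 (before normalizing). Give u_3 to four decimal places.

e_1 = a_1/‖a_1‖ = (0, 0, -1, -1, -2)/2.4495 = (0.0000, 0.0000, -0.4082, -0.4082, -0.8165).
r_{12} = e_1·a_2 = -0.8165.
u_2 = a_2 + 0.8165·e_1 = (-2.0000, -1.0000, -3.3333, 2.6667, 0.3333).
‖u_2‖ = 4.8305, so e_2 = (-0.4140, -0.2070, -0.6901, 0.5521, 0.0690).
r_{13} = e_1·a_3 = -2.0412; r_{23} = e_2·a_3 = 2.9673.
u_3 = a_3 + 2.0412·e_1 − 2.9673·e_2 = (-0.7714, -2.3857, 2.2143, 1.5286, -1.8714).

u_3 = (-0.7714, -2.3857, 2.2143, 1.5286, -1.8714)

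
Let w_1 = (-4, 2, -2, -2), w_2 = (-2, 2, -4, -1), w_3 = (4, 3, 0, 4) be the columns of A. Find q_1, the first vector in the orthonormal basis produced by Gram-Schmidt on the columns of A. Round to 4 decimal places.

q_1 = (-0.7559, 0.3780, -0.3780, -0.3780)

w_1 = (-4, 2, -2, -2); ‖w_1‖ = 5.2915, so q_1 = (-0.7559, 0.3780, -0.3780, -0.3780).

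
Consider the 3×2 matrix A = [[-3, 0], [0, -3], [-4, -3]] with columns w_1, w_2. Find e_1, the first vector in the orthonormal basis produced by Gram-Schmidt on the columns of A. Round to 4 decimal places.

e_1 = (-0.6000, 0.0000, -0.8000)

w_1 = (-3, 0, -4); ‖w_1‖ = 5.0000, so e_1 = (-0.6000, 0.0000, -0.8000).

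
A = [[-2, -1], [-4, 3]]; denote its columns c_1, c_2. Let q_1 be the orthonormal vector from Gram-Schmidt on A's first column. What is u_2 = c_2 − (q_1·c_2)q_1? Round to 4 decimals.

u_2 = (-2.0000, 1.0000)

c_1 = (-2, -4); ‖c_1‖ = 4.4721, so q_1 = (-0.4472, -0.8944).
q_1·c_2 = (-0.4472)·(-1) + (-0.8944)·3 = -2.2361.
u_2 = c_2 + 2.2361·q_1 = (-2.0000, 1.0000).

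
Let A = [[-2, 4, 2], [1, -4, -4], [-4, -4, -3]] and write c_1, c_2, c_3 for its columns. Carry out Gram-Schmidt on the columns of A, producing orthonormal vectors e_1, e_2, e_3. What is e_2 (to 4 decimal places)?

e_2 = (0.6374, -0.6097, -0.4711)

e_1 = c_1/‖c_1‖ = (-2, 1, -4)/4.5826 = (-0.4364, 0.2182, -0.8729).
r_{12} = e_1·c_2 = 0.8729.
u_2 = c_2 − 0.8729·e_1 = (4.3810, -4.1905, -3.2381).
‖u_2‖ = 6.8730, so e_2 = (0.6374, -0.6097, -0.4711).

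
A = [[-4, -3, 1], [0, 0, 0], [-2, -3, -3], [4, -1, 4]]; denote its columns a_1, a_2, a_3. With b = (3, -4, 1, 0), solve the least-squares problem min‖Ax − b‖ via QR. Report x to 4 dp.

a_1 = (-4, 0, -2, 4); ‖a_1‖ = 6.0000, so e_1 = (-0.6667, 0.0000, -0.3333, 0.6667).
e_1·a_2 = (-0.6667)·(-3) + 0.0000·0 + (-0.3333)·(-3) + 0.6667·(-1) = 2.3333.
u_2 = a_2 − 2.3333·e_1 = (-1.4444, 0.0000, -2.2222, -2.5556).
‖u_2‖ = 3.6818, so e_2 = (-0.3923, 0.0000, -0.6036, -0.6941).
e_1·a_3 = (-0.6667)·1 + 0.0000·0 + (-0.3333)·(-3) + 0.6667·4 = 3.0000; e_2·a_3 = (-0.3923)·1 + 0.0000·0 + (-0.6036)·(-3) + (-0.6941)·4 = -1.3580.
u_3 = a_3 − 3.0000·e_1 + 1.3580·e_2 = (2.4672, 0.0000, -2.8197, 1.0574).
‖u_3‖ = 3.8930, so e_3 = (0.6338, 0.0000, -0.7243, 0.2716).
Qᵀb = (-2.3333, -1.7805, 1.1770).
Back-substitute: x_3 = 1.1770/3.8930 = 0.3023.
x_2 = (-1.7805 + 1.3580·0.3023)/3.6818 = -0.3721.
x_1 = (-2.3333 − 2.3333·(-0.3721) − 3.0000·0.3023)/6.0000 = -0.3953.

x = (-0.3953, -0.3721, 0.3023)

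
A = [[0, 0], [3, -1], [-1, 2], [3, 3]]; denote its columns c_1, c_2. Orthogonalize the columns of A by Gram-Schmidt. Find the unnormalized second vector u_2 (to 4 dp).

u_2 = (0.0000, -1.6316, 2.2105, 2.3684)

c_1 = (0, 3, -1, 3); ‖c_1‖ = 4.3589, so e_1 = (0.0000, 0.6882, -0.2294, 0.6882).
e_1·c_2 = 0.0000·0 + 0.6882·(-1) + (-0.2294)·2 + 0.6882·3 = 0.9177.
u_2 = c_2 − 0.9177·e_1 = (0.0000, -1.6316, 2.2105, 2.3684).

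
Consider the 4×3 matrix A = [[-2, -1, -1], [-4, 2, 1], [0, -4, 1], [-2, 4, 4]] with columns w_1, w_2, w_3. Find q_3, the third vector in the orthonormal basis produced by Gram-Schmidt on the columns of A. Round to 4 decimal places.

q_1 = w_1/‖w_1‖ = (-2, -4, 0, -2)/4.8990 = (-0.4082, -0.8165, 0.0000, -0.4082).
r_{12} = q_1·w_2 = -2.8577.
u_2 = w_2 + 2.8577·q_1 = (-2.1667, -0.3333, -4.0000, 2.8333).
‖u_2‖ = 5.3697, so q_2 = (-0.4035, -0.0621, -0.7449, 0.5277).
r_{13} = q_1·w_3 = -2.0412; r_{23} = q_2·w_3 = 1.7071.
u_3 = w_3 + 2.0412·q_1 − 1.7071·q_2 = (-1.1445, -0.5607, 2.2717, 2.2659).
‖u_3‖ = 3.4524, so q_3 = (-0.3315, -0.1624, 0.6580, 0.6563).

q_3 = (-0.3315, -0.1624, 0.6580, 0.6563)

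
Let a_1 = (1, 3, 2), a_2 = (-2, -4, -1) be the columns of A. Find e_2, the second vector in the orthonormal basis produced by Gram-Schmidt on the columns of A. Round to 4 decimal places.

e_2 = (-0.5203, -0.3468, 0.7804)

a_1 = (1, 3, 2); ‖a_1‖ = 3.7417, so e_1 = (0.2673, 0.8018, 0.5345).
e_1·a_2 = 0.2673·(-2) + 0.8018·(-4) + 0.5345·(-1) = -4.2762.
u_2 = a_2 + 4.2762·e_1 = (-0.8571, -0.5714, 1.2857).
‖u_2‖ = 1.6475, so e_2 = (-0.5203, -0.3468, 0.7804).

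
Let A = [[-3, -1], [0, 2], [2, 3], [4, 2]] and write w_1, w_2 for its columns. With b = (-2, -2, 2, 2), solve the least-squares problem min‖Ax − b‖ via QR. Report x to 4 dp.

w_1 = (-3, 0, 2, 4); ‖w_1‖ = 5.3852, so e_1 = (-0.5571, 0.0000, 0.3714, 0.7428).
e_1·w_2 = (-0.5571)·(-1) + 0.0000·2 + 0.3714·3 + 0.7428·2 = 3.1568.
u_2 = w_2 − 3.1568·e_1 = (0.7586, 2.0000, 1.8276, -0.3448).
‖u_2‖ = 2.8345, so e_2 = (0.2676, 0.7056, 0.6448, -0.1217).
Qᵀb = (3.3425, -0.9002).
Back-substitute: x_2 = -0.9002/2.8345 = -0.3176.
x_1 = (3.3425 − 3.1568·(-0.3176))/5.3852 = 0.8069.

x = (0.8069, -0.3176)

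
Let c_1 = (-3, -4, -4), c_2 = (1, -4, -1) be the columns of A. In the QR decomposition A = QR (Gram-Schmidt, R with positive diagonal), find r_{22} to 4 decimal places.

r_{22} = 3.3093

c_1 = (-3, -4, -4); ‖c_1‖ = 6.4031, so e_1 = (-0.4685, -0.6247, -0.6247).
e_1·c_2 = (-0.4685)·1 + (-0.6247)·(-4) + (-0.6247)·(-1) = 2.6550.
u_2 = c_2 − 2.6550·e_1 = (2.2439, -2.3415, 0.6585).
r_{22} = ‖u_2‖ = 3.3093.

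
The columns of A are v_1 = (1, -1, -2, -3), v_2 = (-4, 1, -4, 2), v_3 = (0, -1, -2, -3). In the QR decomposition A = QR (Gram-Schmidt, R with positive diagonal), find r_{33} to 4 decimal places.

e_1 = v_1/‖v_1‖ = (1, -1, -2, -3)/3.8730 = (0.2582, -0.2582, -0.5164, -0.7746).
r_{12} = e_1·v_2 = -0.7746.
u_2 = v_2 + 0.7746·e_1 = (-3.8000, 0.8000, -4.4000, 1.4000).
‖u_2‖ = 6.0332, so e_2 = (-0.6298, 0.1326, -0.7293, 0.2320).
r_{13} = e_1·v_3 = 3.6148; r_{23} = e_2·v_3 = 0.6298.
u_3 = v_3 − 3.6148·e_1 − 0.6298·e_2 = (-0.5366, -0.1502, 0.3260, -0.3462).
r_{33} = ‖u_3‖ = 0.7326.

r_{33} = 0.7326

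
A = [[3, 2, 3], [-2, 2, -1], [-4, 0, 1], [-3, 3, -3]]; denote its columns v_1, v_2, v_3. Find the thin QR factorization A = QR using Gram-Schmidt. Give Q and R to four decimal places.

Q = [[0.4867, 0.6440, 0.5743], [-0.3244, 0.4116, 0.0153], [-0.6489, -0.1859, 0.7179], [-0.4867, 0.6175, -0.3931]], R = [[6.1644, -1.1355, 2.5955], [0.0000, 3.9637, -0.5179], [0.0000, 0.0000, 3.6049]]

v_1 = (3, -2, -4, -3); ‖v_1‖ = 6.1644, so e_1 = (0.4867, -0.3244, -0.6489, -0.4867).
e_1·v_2 = 0.4867·2 + (-0.3244)·2 + (-0.6489)·0 + (-0.4867)·3 = -1.1355.
u_2 = v_2 + 1.1355·e_1 = (2.5526, 1.6316, -0.7368, 2.4474).
‖u_2‖ = 3.9637, so e_2 = (0.6440, 0.4116, -0.1859, 0.6175).
e_1·v_3 = 0.4867·3 + (-0.3244)·(-1) + (-0.6489)·1 + (-0.4867)·(-3) = 2.5955; e_2·v_3 = 0.6440·3 + 0.4116·(-1) + (-0.1859)·1 + 0.6175·(-3) = -0.5179.
u_3 = v_3 − 2.5955·e_1 + 0.5179·e_2 = (2.0704, 0.0553, 2.5879, -1.4171).
‖u_3‖ = 3.6049, so e_3 = (0.5743, 0.0153, 0.7179, -0.3931).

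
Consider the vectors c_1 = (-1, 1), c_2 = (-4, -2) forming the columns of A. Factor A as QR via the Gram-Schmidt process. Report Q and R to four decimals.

c_1 = (-1, 1); ‖c_1‖ = 1.4142, so e_1 = (-0.7071, 0.7071).
e_1·c_2 = (-0.7071)·(-4) + 0.7071·(-2) = 1.4142.
u_2 = c_2 − 1.4142·e_1 = (-3.0000, -3.0000).
‖u_2‖ = 4.2426, so e_2 = (-0.7071, -0.7071).

Q = [[-0.7071, -0.7071], [0.7071, -0.7071]], R = [[1.4142, 1.4142], [0.0000, 4.2426]]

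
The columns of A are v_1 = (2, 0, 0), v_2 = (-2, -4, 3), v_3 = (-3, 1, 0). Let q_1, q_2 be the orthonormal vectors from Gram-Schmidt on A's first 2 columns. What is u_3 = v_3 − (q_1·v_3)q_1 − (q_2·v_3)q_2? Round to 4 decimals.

u_3 = (0.0000, 0.3600, 0.4800)

q_1 = v_1/‖v_1‖ = (2, 0, 0)/2.0000 = (1.0000, 0.0000, 0.0000).
r_{12} = q_1·v_2 = -2.0000.
u_2 = v_2 + 2.0000·q_1 = (0.0000, -4.0000, 3.0000).
‖u_2‖ = 5.0000, so q_2 = (0.0000, -0.8000, 0.6000).
r_{13} = q_1·v_3 = -3.0000; r_{23} = q_2·v_3 = -0.8000.
u_3 = v_3 + 3.0000·q_1 + 0.8000·q_2 = (0.0000, 0.3600, 0.4800).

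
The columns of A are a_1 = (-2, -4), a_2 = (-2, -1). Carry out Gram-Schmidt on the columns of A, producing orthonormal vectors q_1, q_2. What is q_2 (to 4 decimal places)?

q_2 = (-0.8944, 0.4472)

a_1 = (-2, -4); ‖a_1‖ = 4.4721, so q_1 = (-0.4472, -0.8944).
q_1·a_2 = (-0.4472)·(-2) + (-0.8944)·(-1) = 1.7889.
u_2 = a_2 − 1.7889·q_1 = (-1.2000, 0.6000).
‖u_2‖ = 1.3416, so q_2 = (-0.8944, 0.4472).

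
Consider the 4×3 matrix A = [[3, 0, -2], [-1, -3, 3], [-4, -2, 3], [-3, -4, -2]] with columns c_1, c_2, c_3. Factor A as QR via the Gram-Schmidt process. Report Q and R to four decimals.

c_1 = (3, -1, -4, -3); ‖c_1‖ = 5.9161, so e_1 = (0.5071, -0.1690, -0.6761, -0.5071).
e_1·c_2 = 0.5071·0 + (-0.1690)·(-3) + (-0.6761)·(-2) + (-0.5071)·(-4) = 3.8877.
u_2 = c_2 − 3.8877·e_1 = (-1.9714, -2.3429, 0.6286, -2.0286).
‖u_2‖ = 3.7264, so e_2 = (-0.5291, -0.6287, 0.1687, -0.5444).
e_1·c_3 = 0.5071·(-2) + (-0.1690)·3 + (-0.6761)·3 + (-0.5071)·(-2) = -2.5355; e_2·c_3 = (-0.5291)·(-2) + (-0.6287)·3 + 0.1687·3 + (-0.5444)·(-2) = 0.7667.
u_3 = c_3 + 2.5355·e_1 − 0.7667·e_2 = (-0.3086, 3.0535, 1.1564, -2.8683).
‖u_3‖ = 4.3570, so e_3 = (-0.0708, 0.7008, 0.2654, -0.6583).

Q = [[0.5071, -0.5291, -0.0708], [-0.1690, -0.6287, 0.7008], [-0.6761, 0.1687, 0.2654], [-0.5071, -0.5444, -0.6583]], R = [[5.9161, 3.8877, -2.5355], [0.0000, 3.7264, 0.7667], [0.0000, 0.0000, 4.3570]]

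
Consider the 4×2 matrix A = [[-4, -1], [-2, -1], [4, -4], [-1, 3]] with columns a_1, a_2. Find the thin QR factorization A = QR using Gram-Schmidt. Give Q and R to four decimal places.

a_1 = (-4, -2, 4, -1); ‖a_1‖ = 6.0828, so q_1 = (-0.6576, -0.3288, 0.6576, -0.1644).
q_1·a_2 = (-0.6576)·(-1) + (-0.3288)·(-1) + 0.6576·(-4) + (-0.1644)·3 = -2.1372.
u_2 = a_2 + 2.1372·q_1 = (-2.4054, -1.7027, -2.5946, 2.6486).
‖u_2‖ = 4.7363, so q_2 = (-0.5079, -0.3595, -0.5478, 0.5592).

Q = [[-0.6576, -0.5079], [-0.3288, -0.3595], [0.6576, -0.5478], [-0.1644, 0.5592]], R = [[6.0828, -2.1372], [0.0000, 4.7363]]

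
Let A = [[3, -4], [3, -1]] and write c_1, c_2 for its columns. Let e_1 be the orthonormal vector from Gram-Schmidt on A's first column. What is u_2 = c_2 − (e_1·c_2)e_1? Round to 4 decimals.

u_2 = (-1.5000, 1.5000)

e_1 = c_1/‖c_1‖ = (3, 3)/4.2426 = (0.7071, 0.7071).
r_{12} = e_1·c_2 = -3.5355.
u_2 = c_2 + 3.5355·e_1 = (-1.5000, 1.5000).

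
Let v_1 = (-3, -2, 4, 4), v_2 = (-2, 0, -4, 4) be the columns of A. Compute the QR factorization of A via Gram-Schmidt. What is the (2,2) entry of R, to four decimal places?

r_{22} = 5.9330

v_1 = (-3, -2, 4, 4); ‖v_1‖ = 6.7082, so q_1 = (-0.4472, -0.2981, 0.5963, 0.5963).
q_1·v_2 = (-0.4472)·(-2) + (-0.2981)·0 + 0.5963·(-4) + 0.5963·4 = 0.8944.
u_2 = v_2 − 0.8944·q_1 = (-1.6000, 0.2667, -4.5333, 3.4667).
r_{22} = ‖u_2‖ = 5.9330.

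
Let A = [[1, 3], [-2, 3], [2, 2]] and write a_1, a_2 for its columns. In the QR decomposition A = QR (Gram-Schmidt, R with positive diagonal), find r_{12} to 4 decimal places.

r_{12} = 0.3333

q_1 = a_1/‖a_1‖ = (1, -2, 2)/3.0000 = (0.3333, -0.6667, 0.6667).
r_{12} = q_1·a_2 = 0.3333.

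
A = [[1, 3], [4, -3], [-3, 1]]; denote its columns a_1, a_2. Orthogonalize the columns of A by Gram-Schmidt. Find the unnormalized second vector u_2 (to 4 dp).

a_1 = (1, 4, -3); ‖a_1‖ = 5.0990, so e_1 = (0.1961, 0.7845, -0.5883).
e_1·a_2 = 0.1961·3 + 0.7845·(-3) + (-0.5883)·1 = -2.3534.
u_2 = a_2 + 2.3534·e_1 = (3.4615, -1.1538, -0.3846).

u_2 = (3.4615, -1.1538, -0.3846)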